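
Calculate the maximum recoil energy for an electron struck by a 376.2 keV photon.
224.0408 keV

Maximum energy transfer occurs at θ = 180° (backscattering).

Initial photon: E₀ = 376.2 keV → λ₀ = 3.2957 pm

Maximum Compton shift (at 180°):
Δλ_max = 2λ_C = 2 × 2.4263 = 4.8526 pm

Final wavelength:
λ' = 3.2957 + 4.8526 = 8.1483 pm

Minimum photon energy (maximum energy to electron):
E'_min = hc/λ' = 152.1592 keV

Maximum electron kinetic energy:
K_max = E₀ - E'_min = 376.2000 - 152.1592 = 224.0408 keV

(Intermediate values are shown rounded; full precision is carried through to the final answer.)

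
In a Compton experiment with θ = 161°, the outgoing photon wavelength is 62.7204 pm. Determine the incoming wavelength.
58.0000 pm

From λ' = λ + Δλ, we have λ = λ' - Δλ

First calculate the Compton shift:
Δλ = λ_C(1 - cos θ)
Δλ = 2.4263 × (1 - cos(161°))
Δλ = 2.4263 × 1.9455
Δλ = 4.7204 pm

Initial wavelength:
λ = λ' - Δλ
λ = 62.7204 - 4.7204
λ = 58.0000 pm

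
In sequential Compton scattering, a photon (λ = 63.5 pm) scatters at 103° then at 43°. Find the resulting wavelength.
67.1239 pm

Apply Compton shift twice:

First scattering at θ₁ = 103°:
Δλ₁ = λ_C(1 - cos(103°))
Δλ₁ = 2.4263 × 1.2250
Δλ₁ = 2.9721 pm

After first scattering:
λ₁ = 63.5 + 2.9721 = 66.4721 pm

Second scattering at θ₂ = 43°:
Δλ₂ = λ_C(1 - cos(43°))
Δλ₂ = 2.4263 × 0.2686
Δλ₂ = 0.6518 pm

Final wavelength:
λ₂ = 66.4721 + 0.6518 = 67.1239 pm

Total shift: Δλ_total = 2.9721 + 0.6518 = 3.6239 pm

(Intermediate values are shown rounded; full precision is carried through to the final answer.)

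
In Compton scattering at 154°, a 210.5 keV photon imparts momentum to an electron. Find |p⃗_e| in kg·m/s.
1.7148e-22 kg·m/s

The electron is initially at rest, so by conservation of momentum:
p⃗_e = p⃗₀ − p⃗'  (incident photon momentum minus scattered photon momentum)

Photon momentum magnitudes (p = h/λ = E/c):
λ₀ = hc/E₀ = 5.8900 pm → p₀ = h/λ₀ = 1.1250e-22 kg·m/s
Δλ = λ_C(1 − cos 154°) = 4.6071 pm
λ' = 10.4970 pm → p' = h/λ' = 6.3123e-23 kg·m/s

The scattered photon makes angle θ = 154° with the incident direction, so by the law of cosines:
|p⃗_e|² = p₀² + p'² − 2p₀p'cos θ
|p⃗_e|² = (1.1250e-22)² + (6.3123e-23)² − 2·1.1250e-22·6.3123e-23·cos(154°)
|p⃗_e| = 1.7148e-22 kg·m/s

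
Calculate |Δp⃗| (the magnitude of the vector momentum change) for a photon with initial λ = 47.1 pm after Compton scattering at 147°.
2.5813e-23 kg·m/s

Photon momentum magnitude is p = h/λ.

Initial momentum:
p₀ = h/λ = 6.6261e-34/4.7100e-11 = 1.4068e-23 kg·m/s

After scattering:
λ' = λ + Δλ = 47.1 + 4.4612 = 51.5612 pm
p' = h/λ' = 6.6261e-34/5.1561e-11 = 1.2851e-23 kg·m/s

Momentum is a vector; the scattered photon's direction makes angle θ = 147° with the incident direction. The magnitude of the vector change Δp⃗ = p⃗₀ − p⃗' is found from the law of cosines:
|Δp⃗|² = p₀² + p'² − 2p₀p'cos θ
|Δp⃗|² = (1.4068e-23)² + (1.2851e-23)² − 2·1.4068e-23·1.2851e-23·cos(147°)
|Δp⃗| = 2.5813e-23 kg·m/s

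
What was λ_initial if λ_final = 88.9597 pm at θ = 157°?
84.3000 pm

From λ' = λ + Δλ, we have λ = λ' - Δλ

First calculate the Compton shift:
Δλ = λ_C(1 - cos θ)
Δλ = 2.4263 × (1 - cos(157°))
Δλ = 2.4263 × 1.9205
Δλ = 4.6597 pm

Initial wavelength:
λ = λ' - Δλ
λ = 88.9597 - 4.6597
λ = 84.3000 pm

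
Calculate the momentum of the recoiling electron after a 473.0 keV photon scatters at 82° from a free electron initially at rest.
2.7165e-22 kg·m/s

The electron is initially at rest, so by conservation of momentum:
p⃗_e = p⃗₀ − p⃗'  (incident photon momentum minus scattered photon momentum)

Photon momentum magnitudes (p = h/λ = E/c):
λ₀ = hc/E₀ = 2.6212 pm → p₀ = h/λ₀ = 2.5278e-22 kg·m/s
Δλ = λ_C(1 − cos 82°) = 2.0886 pm
λ' = 4.7099 pm → p' = h/λ' = 1.4068e-22 kg·m/s

The scattered photon makes angle θ = 82° with the incident direction, so by the law of cosines:
|p⃗_e|² = p₀² + p'² − 2p₀p'cos θ
|p⃗_e|² = (2.5278e-22)² + (1.4068e-22)² − 2·2.5278e-22·1.4068e-22·cos(82°)
|p⃗_e| = 2.7165e-22 kg·m/s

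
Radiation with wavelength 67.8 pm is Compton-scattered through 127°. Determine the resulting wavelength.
71.6865 pm

Using the Compton scattering formula:
λ' = λ + Δλ = λ + λ_C(1 - cos θ)

Given:
- Initial wavelength λ = 67.8 pm
- Scattering angle θ = 127°
- Compton wavelength λ_C ≈ 2.4263 pm

Calculate the shift:
Δλ = 2.4263 × (1 - cos(127°))
Δλ = 2.4263 × 1.6018
Δλ = 3.8865 pm

Final wavelength:
λ' = 67.8 + 3.8865 = 71.6865 pm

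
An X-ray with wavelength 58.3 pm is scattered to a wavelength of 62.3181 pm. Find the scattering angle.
131.00°

First find the wavelength shift:
Δλ = λ' - λ = 62.3181 - 58.3 = 4.0181 pm

Using Δλ = λ_C(1 - cos θ), with λ_C = h/(m_e·c) ≈ 2.42631024 pm:
cos θ = 1 - Δλ/λ_C
cos θ = 1 - 4.0181/2.42631024
cos θ = -0.656054

θ = arccos(-0.656054)
θ = 131.00°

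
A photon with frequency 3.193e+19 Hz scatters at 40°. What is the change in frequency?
1.820e+18 Hz (decrease)

Convert frequency to wavelength (c = 299792458 m/s):
λ₀ = c/f₀ = 299792458/3.193e+19 = 9.3890529e-12 m = 9.3891 pm

Calculate Compton shift:
Δλ = λ_C(1 - cos(40°)) = 0.5676 pm

Final wavelength:
λ' = λ₀ + Δλ = 9.3891 + 0.5676 = 9.9567 pm

Final frequency:
f' = c/λ' = 299792458/9.9567016e-12 = 3.0109616e+19 Hz

Frequency shift (decrease):
Δf = f₀ - f' = 3.193e+19 - 3.0109616e+19 = 1.820e+18 Hz

(Intermediate values are shown rounded; full precision is carried through to the final answer.)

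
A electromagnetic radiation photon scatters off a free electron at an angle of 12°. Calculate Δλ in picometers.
0.0530 pm

Using the Compton scattering formula:
Δλ = λ_C(1 - cos θ)

where λ_C = h/(m_e·c) ≈ 2.4263 pm is the Compton wavelength of an electron.

For θ = 12°:
cos(12°) = 0.9781
1 - cos(12°) = 0.0219

Δλ = 2.4263 × 0.0219
Δλ = 0.0530 pm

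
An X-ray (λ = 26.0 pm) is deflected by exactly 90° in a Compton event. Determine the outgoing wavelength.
28.4263 pm

Using the Compton formula: λ' = λ + λ_C(1 − cos θ)

For θ = 90°, cos θ = 0 (exact) = 0.0000, so:
1 − cos 90° = 1 − (0) = 1.0000

Δλ = λ_C × 1.0000 = 2.4263 × 1.0000 = 2.4263 pm

λ' = 26.0 + 2.4263 = 28.4263 pm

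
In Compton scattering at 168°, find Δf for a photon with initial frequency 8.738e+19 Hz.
5.096e+19 Hz (decrease)

Convert frequency to wavelength (c = 299792458 m/s):
λ₀ = c/f₀ = 299792458/8.738e+19 = 3.4309048e-12 m = 3.4309 pm

Calculate Compton shift:
Δλ = λ_C(1 - cos(168°)) = 4.7996 pm

Final wavelength:
λ' = λ₀ + Δλ = 3.4309 + 4.7996 = 8.2305 pm

Final frequency:
f' = c/λ' = 299792458/8.2305045e-12 = 3.6424554e+19 Hz

Frequency shift (decrease):
Δf = f₀ - f' = 8.738e+19 - 3.6424554e+19 = 5.096e+19 Hz

(Intermediate values are shown rounded; full precision is carried through to the final answer.)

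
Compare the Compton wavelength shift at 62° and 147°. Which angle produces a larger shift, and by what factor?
147° produces the larger shift by a factor of 3.466

Calculate both shifts using Δλ = λ_C(1 - cos θ):

For θ₁ = 62°:
Δλ₁ = 2.4263 × (1 - cos(62°))
Δλ₁ = 2.4263 × 0.5305
Δλ₁ = 1.2872 pm

For θ₂ = 147°:
Δλ₂ = 2.4263 × (1 - cos(147°))
Δλ₂ = 2.4263 × 1.8387
Δλ₂ = 4.4612 pm

The 147° angle produces the larger shift.
Ratio: 4.4612/1.2872 = 3.466

(Intermediate values are shown rounded; full precision is carried through to the final answer.)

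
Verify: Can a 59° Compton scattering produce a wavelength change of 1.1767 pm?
Yes, consistent

Calculate the expected shift for θ = 59°:

Δλ_expected = λ_C(1 - cos(59°))
Δλ_expected = 2.4263 × (1 - cos(59°))
Δλ_expected = 2.4263 × 0.4850
Δλ_expected = 1.1767 pm

Given shift: 1.1767 pm
Expected shift: 1.1767 pm
Difference: 0.0000 pm

The values match. This is consistent with Compton scattering at the stated angle.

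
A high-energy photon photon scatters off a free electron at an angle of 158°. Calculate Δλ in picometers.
4.6759 pm

Using the Compton scattering formula:
Δλ = λ_C(1 - cos θ)

where λ_C = h/(m_e·c) ≈ 2.4263 pm is the Compton wavelength of an electron.

For θ = 158°:
cos(158°) = -0.9272
1 - cos(158°) = 1.9272

Δλ = 2.4263 × 1.9272
Δλ = 4.6759 pm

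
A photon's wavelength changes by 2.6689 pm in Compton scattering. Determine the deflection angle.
95.74°

From the Compton formula Δλ = λ_C(1 - cos θ), we can solve for θ:

cos θ = 1 - Δλ/λ_C

Given:
- Δλ = 2.6689 pm
- λ_C = h/(m_e·c) ≈ 2.42631024 pm

cos θ = 1 - 2.6689/2.42631024
cos θ = 1 - 1.099983
cos θ = -0.099983

θ = arccos(-0.099983)
θ = 95.74°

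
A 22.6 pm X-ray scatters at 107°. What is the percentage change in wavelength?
13.8748%

Calculate the Compton shift:
Δλ = λ_C(1 - cos(107°))
Δλ = 2.4263 × (1 - cos(107°))
Δλ = 2.4263 × 1.2924
Δλ = 3.1357 pm

Percentage change:
(Δλ/λ₀) × 100 = (3.1357/22.6) × 100
= 13.8748%

(Intermediate values are shown rounded; full precision is carried through to the final answer.)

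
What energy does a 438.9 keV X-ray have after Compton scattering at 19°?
419.2800 keV

First convert energy to wavelength:
λ = hc/E, with hc ≈ 1239.842 keV·pm (i.e. 1239.842 eV·nm)

For E = 438.9 keV = 438900 eV:
λ = 1239.842 keV·pm / 438.9 keV
λ = 2.8249 pm

Calculate the Compton shift:
Δλ = λ_C(1 - cos(19°)) = 2.4263 × 0.0545
Δλ = 0.1322 pm

Final wavelength:
λ' = 2.8249 + 0.1322 = 2.9571 pm

Final energy:
E' = hc/λ' = 1239.842 / 2.9571 = 419.2800 keV

(Intermediate values are shown rounded; full precision is carried through to the final answer.)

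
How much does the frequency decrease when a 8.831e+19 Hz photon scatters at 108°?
4.269e+19 Hz (decrease)

Convert frequency to wavelength (c = 299792458 m/s):
λ₀ = c/f₀ = 299792458/8.831e+19 = 3.3947736e-12 m = 3.3948 pm

Calculate Compton shift:
Δλ = λ_C(1 - cos(108°)) = 3.1761 pm

Final wavelength:
λ' = λ₀ + Δλ = 3.3948 + 3.1761 = 6.5709 pm

Final frequency:
f' = c/λ' = 299792458/6.5708549e-12 = 4.5624574e+19 Hz

Frequency shift (decrease):
Δf = f₀ - f' = 8.831e+19 - 4.5624574e+19 = 4.269e+19 Hz

(Intermediate values are shown rounded; full precision is carried through to the final answer.)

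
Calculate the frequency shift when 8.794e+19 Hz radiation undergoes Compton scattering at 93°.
3.766e+19 Hz (decrease)

Convert frequency to wavelength (c = 299792458 m/s):
λ₀ = c/f₀ = 299792458/8.794e+19 = 3.4090568e-12 m = 3.4091 pm

Calculate Compton shift:
Δλ = λ_C(1 - cos(93°)) = 2.5533 pm

Final wavelength:
λ' = λ₀ + Δλ = 3.4091 + 2.5533 = 5.9624 pm

Final frequency:
f' = c/λ' = 299792458/5.9623503e-12 = 5.0280920e+19 Hz

Frequency shift (decrease):
Δf = f₀ - f' = 8.794e+19 - 5.0280920e+19 = 3.766e+19 Hz

(Intermediate values are shown rounded; full precision is carried through to the final answer.)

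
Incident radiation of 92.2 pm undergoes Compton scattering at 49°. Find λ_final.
93.0345 pm

Using the Compton scattering formula:
λ' = λ + Δλ = λ + λ_C(1 - cos θ)

Given:
- Initial wavelength λ = 92.2 pm
- Scattering angle θ = 49°
- Compton wavelength λ_C ≈ 2.4263 pm

Calculate the shift:
Δλ = 2.4263 × (1 - cos(49°))
Δλ = 2.4263 × 0.3439
Δλ = 0.8345 pm

Final wavelength:
λ' = 92.2 + 0.8345 = 93.0345 pm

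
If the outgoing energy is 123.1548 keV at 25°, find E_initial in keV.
126.0000 keV

Convert final energy to wavelength (hc ≈ 1239.842 keV·pm):
λ' = hc/E' = 1239.842 / 123.1548 = 10.0673 pm

Calculate the Compton shift:
Δλ = λ_C(1 - cos(25°))
Δλ = 2.4263 × (1 - cos(25°))
Δλ = 0.2273 pm

Initial wavelength:
λ = λ' - Δλ = 10.0673 - 0.2273 = 9.8400 pm

Initial energy:
E = hc/λ = 1239.842 / 9.8400 = 126.0000 keV

(Intermediate values are shown rounded; full precision is carried through to the final answer.)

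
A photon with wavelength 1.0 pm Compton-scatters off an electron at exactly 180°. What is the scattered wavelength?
5.8526 pm

Using the Compton formula: λ' = λ + λ_C(1 − cos θ)

For θ = 180°, cos θ = -1 (exact) = -1.0000, so:
1 − cos 180° = 1 − (-1) = 2.0000

Δλ = λ_C × 2.0000 = 2.4263 × 2.0000 = 4.8526 pm

λ' = 1.0 + 4.8526 = 5.8526 pm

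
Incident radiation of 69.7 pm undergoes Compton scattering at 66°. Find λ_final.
71.1394 pm

Using the Compton scattering formula:
λ' = λ + Δλ = λ + λ_C(1 - cos θ)

Given:
- Initial wavelength λ = 69.7 pm
- Scattering angle θ = 66°
- Compton wavelength λ_C ≈ 2.4263 pm

Calculate the shift:
Δλ = 2.4263 × (1 - cos(66°))
Δλ = 2.4263 × 0.5933
Δλ = 1.4394 pm

Final wavelength:
λ' = 69.7 + 1.4394 = 71.1394 pm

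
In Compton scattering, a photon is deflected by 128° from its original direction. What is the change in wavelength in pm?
3.9201 pm

Using the Compton scattering formula:
Δλ = λ_C(1 - cos θ)

where λ_C = h/(m_e·c) ≈ 2.4263 pm is the Compton wavelength of an electron.

For θ = 128°:
cos(128°) = -0.6157
1 - cos(128°) = 1.6157

Δλ = 2.4263 × 1.6157
Δλ = 3.9201 pm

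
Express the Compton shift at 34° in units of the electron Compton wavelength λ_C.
0.1710 λ_C

The Compton shift formula is:
Δλ = λ_C(1 - cos θ)

Dividing both sides by λ_C:
Δλ/λ_C = 1 - cos θ

For θ = 34°:
Δλ/λ_C = 1 - cos(34°)
Δλ/λ_C = 1 - 0.8290
Δλ/λ_C = 0.1710

This means the shift is 0.1710 × λ_C = 0.4148 pm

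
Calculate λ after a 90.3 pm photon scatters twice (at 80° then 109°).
95.5212 pm

Apply Compton shift twice:

First scattering at θ₁ = 80°:
Δλ₁ = λ_C(1 - cos(80°))
Δλ₁ = 2.4263 × 0.8264
Δλ₁ = 2.0050 pm

After first scattering:
λ₁ = 90.3 + 2.0050 = 92.3050 pm

Second scattering at θ₂ = 109°:
Δλ₂ = λ_C(1 - cos(109°))
Δλ₂ = 2.4263 × 1.3256
Δλ₂ = 3.2162 pm

Final wavelength:
λ₂ = 92.3050 + 3.2162 = 95.5212 pm

Total shift: Δλ_total = 2.0050 + 3.2162 = 5.2212 pm

(Intermediate values are shown rounded; full precision is carried through to the final answer.)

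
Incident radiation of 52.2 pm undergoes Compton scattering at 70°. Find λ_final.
53.7965 pm

Using the Compton scattering formula:
λ' = λ + Δλ = λ + λ_C(1 - cos θ)

Given:
- Initial wavelength λ = 52.2 pm
- Scattering angle θ = 70°
- Compton wavelength λ_C ≈ 2.4263 pm

Calculate the shift:
Δλ = 2.4263 × (1 - cos(70°))
Δλ = 2.4263 × 0.6580
Δλ = 1.5965 pm

Final wavelength:
λ' = 52.2 + 1.5965 = 53.7965 pm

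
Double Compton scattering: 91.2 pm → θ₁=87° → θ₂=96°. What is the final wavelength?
96.1793 pm

Apply Compton shift twice:

First scattering at θ₁ = 87°:
Δλ₁ = λ_C(1 - cos(87°))
Δλ₁ = 2.4263 × 0.9477
Δλ₁ = 2.2993 pm

After first scattering:
λ₁ = 91.2 + 2.2993 = 93.4993 pm

Second scattering at θ₂ = 96°:
Δλ₂ = λ_C(1 - cos(96°))
Δλ₂ = 2.4263 × 1.1045
Δλ₂ = 2.6799 pm

Final wavelength:
λ₂ = 93.4993 + 2.6799 = 96.1793 pm

Total shift: Δλ_total = 2.2993 + 2.6799 = 4.9793 pm

(Intermediate values are shown rounded; full precision is carried through to the final answer.)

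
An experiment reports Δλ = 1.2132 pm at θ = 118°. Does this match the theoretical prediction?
No, inconsistent

Calculate the expected shift for θ = 118°:

Δλ_expected = λ_C(1 - cos(118°))
Δλ_expected = 2.4263 × (1 - cos(118°))
Δλ_expected = 2.4263 × 1.4695
Δλ_expected = 3.5654 pm

Given shift: 1.2132 pm
Expected shift: 3.5654 pm
Difference: 2.3522 pm

The values do not match. The given shift corresponds to θ ≈ 60.0°, not 118°.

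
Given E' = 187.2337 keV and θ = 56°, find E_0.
223.3000 keV

Convert final energy to wavelength (hc ≈ 1239.842 keV·pm):
λ' = hc/E' = 1239.842 / 187.2337 = 6.6219 pm

Calculate the Compton shift:
Δλ = λ_C(1 - cos(56°))
Δλ = 2.4263 × (1 - cos(56°))
Δλ = 1.0695 pm

Initial wavelength:
λ = λ' - Δλ = 6.6219 - 1.0695 = 5.5524 pm

Initial energy:
E = hc/λ = 1239.842 / 5.5524 = 223.3000 keV

(Intermediate values are shown rounded; full precision is carried through to the final answer.)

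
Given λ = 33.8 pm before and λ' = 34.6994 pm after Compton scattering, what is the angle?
51.00°

First find the wavelength shift:
Δλ = λ' - λ = 34.6994 - 33.8 = 0.8994 pm

Using Δλ = λ_C(1 - cos θ), with λ_C = h/(m_e·c) ≈ 2.42631024 pm:
cos θ = 1 - Δλ/λ_C
cos θ = 1 - 0.8994/2.42631024
cos θ = 0.629314

θ = arccos(0.629314)
θ = 51.00°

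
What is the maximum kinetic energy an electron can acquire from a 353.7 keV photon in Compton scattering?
205.3575 keV

Maximum energy transfer occurs at θ = 180° (backscattering).

Initial photon: E₀ = 353.7 keV → λ₀ = 3.5053 pm

Maximum Compton shift (at 180°):
Δλ_max = 2λ_C = 2 × 2.4263 = 4.8526 pm

Final wavelength:
λ' = 3.5053 + 4.8526 = 8.3580 pm

Minimum photon energy (maximum energy to electron):
E'_min = hc/λ' = 148.3425 keV

Maximum electron kinetic energy:
K_max = E₀ - E'_min = 353.7000 - 148.3425 = 205.3575 keV

(Intermediate values are shown rounded; full precision is carried through to the final answer.)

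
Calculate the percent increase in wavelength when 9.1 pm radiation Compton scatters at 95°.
28.9866%

Calculate the Compton shift:
Δλ = λ_C(1 - cos(95°))
Δλ = 2.4263 × (1 - cos(95°))
Δλ = 2.4263 × 1.0872
Δλ = 2.6378 pm

Percentage change:
(Δλ/λ₀) × 100 = (2.6378/9.1) × 100
= 28.9866%

(Intermediate values are shown rounded; full precision is carried through to the final answer.)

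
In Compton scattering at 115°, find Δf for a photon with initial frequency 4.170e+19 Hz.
1.353e+19 Hz (decrease)

Convert frequency to wavelength (c = 299792458 m/s):
λ₀ = c/f₀ = 299792458/4.170e+19 = 7.1892676e-12 m = 7.1893 pm

Calculate Compton shift:
Δλ = λ_C(1 - cos(115°)) = 3.4517 pm

Final wavelength:
λ' = λ₀ + Δλ = 7.1893 + 3.4517 = 10.6410 pm

Final frequency:
f' = c/λ' = 299792458/1.0640981e-11 = 2.8173386e+19 Hz

Frequency shift (decrease):
Δf = f₀ - f' = 4.170e+19 - 2.8173386e+19 = 1.353e+19 Hz

(Intermediate values are shown rounded; full precision is carried through to the final answer.)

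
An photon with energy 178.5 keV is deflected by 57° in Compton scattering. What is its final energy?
154.0035 keV

First convert energy to wavelength:
λ = hc/E, with hc ≈ 1239.842 keV·pm (i.e. 1239.842 eV·nm)

For E = 178.5 keV = 178500 eV:
λ = 1239.842 keV·pm / 178.5 keV
λ = 6.9459 pm

Calculate the Compton shift:
Δλ = λ_C(1 - cos(57°)) = 2.4263 × 0.4554
Δλ = 1.1048 pm

Final wavelength:
λ' = 6.9459 + 1.1048 = 8.0507 pm

Final energy:
E' = hc/λ' = 1239.842 / 8.0507 = 154.0035 keV

(Intermediate values are shown rounded; full precision is carried through to the final answer.)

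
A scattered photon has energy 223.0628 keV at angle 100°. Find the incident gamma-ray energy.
457.4000 keV

Convert final energy to wavelength (hc ≈ 1239.842 keV·pm):
λ' = hc/E' = 1239.842 / 223.0628 = 5.5583 pm

Calculate the Compton shift:
Δλ = λ_C(1 - cos(100°))
Δλ = 2.4263 × (1 - cos(100°))
Δλ = 2.8476 pm

Initial wavelength:
λ = λ' - Δλ = 5.5583 - 2.8476 = 2.7106 pm

Initial energy:
E = hc/λ = 1239.842 / 2.7106 = 457.4000 keV

(Intermediate values are shown rounded; full precision is carried through to the final answer.)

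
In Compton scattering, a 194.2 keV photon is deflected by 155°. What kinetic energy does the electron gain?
81.5859 keV

By energy conservation: K_e = E_initial - E_final

First find the scattered photon energy:
Initial wavelength: λ = hc/E = 6.3844 pm
Compton shift: Δλ = λ_C(1 - cos(155°)) = 4.6253 pm
Final wavelength: λ' = 6.3844 + 4.6253 = 11.0097 pm
Final photon energy: E' = hc/λ' = 112.6141 keV

Electron kinetic energy:
K_e = E - E' = 194.2000 - 112.6141 = 81.5859 keV

(Intermediate values are shown rounded; full precision is carried through to the final answer.)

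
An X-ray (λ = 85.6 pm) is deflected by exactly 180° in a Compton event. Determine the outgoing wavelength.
90.4526 pm

Using the Compton formula: λ' = λ + λ_C(1 − cos θ)

For θ = 180°, cos θ = -1 (exact) = -1.0000, so:
1 − cos 180° = 1 − (-1) = 2.0000

Δλ = λ_C × 2.0000 = 2.4263 × 2.0000 = 4.8526 pm

λ' = 85.6 + 4.8526 = 90.4526 pm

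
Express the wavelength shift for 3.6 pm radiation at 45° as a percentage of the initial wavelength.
19.7403%

Calculate the Compton shift:
Δλ = λ_C(1 - cos(45°))
Δλ = 2.4263 × (1 - cos(45°))
Δλ = 2.4263 × 0.2929
Δλ = 0.7106 pm

Percentage change:
(Δλ/λ₀) × 100 = (0.7106/3.6) × 100
= 19.7403%

(Intermediate values are shown rounded; full precision is carried through to the final answer.)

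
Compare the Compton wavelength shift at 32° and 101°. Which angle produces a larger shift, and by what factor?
101° produces the larger shift by a factor of 7.837

Calculate both shifts using Δλ = λ_C(1 - cos θ):

For θ₁ = 32°:
Δλ₁ = 2.4263 × (1 - cos(32°))
Δλ₁ = 2.4263 × 0.1520
Δλ₁ = 0.3687 pm

For θ₂ = 101°:
Δλ₂ = 2.4263 × (1 - cos(101°))
Δλ₂ = 2.4263 × 1.1908
Δλ₂ = 2.8893 pm

The 101° angle produces the larger shift.
Ratio: 2.8893/0.3687 = 7.837

(Intermediate values are shown rounded; full precision is carried through to the final answer.)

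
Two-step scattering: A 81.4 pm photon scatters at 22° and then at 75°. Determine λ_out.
83.3750 pm

Apply Compton shift twice:

First scattering at θ₁ = 22°:
Δλ₁ = λ_C(1 - cos(22°))
Δλ₁ = 2.4263 × 0.0728
Δλ₁ = 0.1767 pm

After first scattering:
λ₁ = 81.4 + 0.1767 = 81.5767 pm

Second scattering at θ₂ = 75°:
Δλ₂ = λ_C(1 - cos(75°))
Δλ₂ = 2.4263 × 0.7412
Δλ₂ = 1.7983 pm

Final wavelength:
λ₂ = 81.5767 + 1.7983 = 83.3750 pm

Total shift: Δλ_total = 0.1767 + 1.7983 = 1.9750 pm

(Intermediate values are shown rounded; full precision is carried through to the final answer.)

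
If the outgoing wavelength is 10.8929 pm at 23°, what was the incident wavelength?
10.7000 pm

From λ' = λ + Δλ, we have λ = λ' - Δλ

First calculate the Compton shift:
Δλ = λ_C(1 - cos θ)
Δλ = 2.4263 × (1 - cos(23°))
Δλ = 2.4263 × 0.0795
Δλ = 0.1929 pm

Initial wavelength:
λ = λ' - Δλ
λ = 10.8929 - 0.1929
λ = 10.7000 pm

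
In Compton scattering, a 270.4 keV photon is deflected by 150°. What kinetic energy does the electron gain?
134.3446 keV

By energy conservation: K_e = E_initial - E_final

First find the scattered photon energy:
Initial wavelength: λ = hc/E = 4.5852 pm
Compton shift: Δλ = λ_C(1 - cos(150°)) = 4.5276 pm
Final wavelength: λ' = 4.5852 + 4.5276 = 9.1128 pm
Final photon energy: E' = hc/λ' = 136.0554 keV

Electron kinetic energy:
K_e = E - E' = 270.4000 - 136.0554 = 134.3446 keV

(Intermediate values are shown rounded; full precision is carried through to the final answer.)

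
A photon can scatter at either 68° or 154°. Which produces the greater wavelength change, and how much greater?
154° produces the larger shift by a factor of 3.036

Calculate both shifts using Δλ = λ_C(1 - cos θ):

For θ₁ = 68°:
Δλ₁ = 2.4263 × (1 - cos(68°))
Δλ₁ = 2.4263 × 0.6254
Δλ₁ = 1.5174 pm

For θ₂ = 154°:
Δλ₂ = 2.4263 × (1 - cos(154°))
Δλ₂ = 2.4263 × 1.8988
Δλ₂ = 4.6071 pm

The 154° angle produces the larger shift.
Ratio: 4.6071/1.5174 = 3.036

(Intermediate values are shown rounded; full precision is carried through to the final answer.)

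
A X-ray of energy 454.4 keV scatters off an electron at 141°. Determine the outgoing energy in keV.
176.1031 keV

First convert energy to wavelength:
λ = hc/E, with hc ≈ 1239.842 keV·pm (i.e. 1239.842 eV·nm)

For E = 454.4 keV = 454400 eV:
λ = 1239.842 keV·pm / 454.4 keV
λ = 2.7285 pm

Calculate the Compton shift:
Δλ = λ_C(1 - cos(141°)) = 2.4263 × 1.7771
Δλ = 4.3119 pm

Final wavelength:
λ' = 2.7285 + 4.3119 = 7.0404 pm

Final energy:
E' = hc/λ' = 1239.842 / 7.0404 = 176.1031 keV

(Intermediate values are shown rounded; full precision is carried through to the final answer.)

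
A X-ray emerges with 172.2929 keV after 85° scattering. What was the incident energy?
248.9000 keV

Convert final energy to wavelength (hc ≈ 1239.842 keV·pm):
λ' = hc/E' = 1239.842 / 172.2929 = 7.1961 pm

Calculate the Compton shift:
Δλ = λ_C(1 - cos(85°))
Δλ = 2.4263 × (1 - cos(85°))
Δλ = 2.2148 pm

Initial wavelength:
λ = λ' - Δλ = 7.1961 - 2.2148 = 4.9813 pm

Initial energy:
E = hc/λ = 1239.842 / 4.9813 = 248.9000 keV

(Intermediate values are shown rounded; full precision is carried through to the final answer.)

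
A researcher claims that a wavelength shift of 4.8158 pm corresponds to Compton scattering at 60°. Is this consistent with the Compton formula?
No, inconsistent

Calculate the expected shift for θ = 60°:

Δλ_expected = λ_C(1 - cos(60°))
Δλ_expected = 2.4263 × (1 - cos(60°))
Δλ_expected = 2.4263 × 0.5000
Δλ_expected = 1.2132 pm

Given shift: 4.8158 pm
Expected shift: 1.2132 pm
Difference: 3.6026 pm

The values do not match. The given shift corresponds to θ ≈ 170.0°, not 60°.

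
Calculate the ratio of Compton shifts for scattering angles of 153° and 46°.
153° produces the larger shift by a factor of 6.193

Calculate both shifts using Δλ = λ_C(1 - cos θ):

For θ₁ = 46°:
Δλ₁ = 2.4263 × (1 - cos(46°))
Δλ₁ = 2.4263 × 0.3053
Δλ₁ = 0.7409 pm

For θ₂ = 153°:
Δλ₂ = 2.4263 × (1 - cos(153°))
Δλ₂ = 2.4263 × 1.8910
Δλ₂ = 4.5882 pm

The 153° angle produces the larger shift.
Ratio: 4.5882/0.7409 = 6.193

(Intermediate values are shown rounded; full precision is carried through to the final answer.)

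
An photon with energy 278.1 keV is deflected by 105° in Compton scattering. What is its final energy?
165.0362 keV

First convert energy to wavelength:
λ = hc/E, with hc ≈ 1239.842 keV·pm (i.e. 1239.842 eV·nm)

For E = 278.1 keV = 278100 eV:
λ = 1239.842 keV·pm / 278.1 keV
λ = 4.4583 pm

Calculate the Compton shift:
Δλ = λ_C(1 - cos(105°)) = 2.4263 × 1.2588
Δλ = 3.0543 pm

Final wavelength:
λ' = 4.4583 + 3.0543 = 7.5125 pm

Final energy:
E' = hc/λ' = 1239.842 / 7.5125 = 165.0362 keV

(Intermediate values are shown rounded; full precision is carried through to the final answer.)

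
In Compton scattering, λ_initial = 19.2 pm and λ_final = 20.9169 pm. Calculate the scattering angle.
73.00°

First find the wavelength shift:
Δλ = λ' - λ = 20.9169 - 19.2 = 1.7169 pm

Using Δλ = λ_C(1 - cos θ), with λ_C = h/(m_e·c) ≈ 2.42631024 pm:
cos θ = 1 - Δλ/λ_C
cos θ = 1 - 1.7169/2.42631024
cos θ = 0.292382

θ = arccos(0.292382)
θ = 73.00°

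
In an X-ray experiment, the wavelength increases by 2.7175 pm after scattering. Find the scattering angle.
96.89°

From the Compton formula Δλ = λ_C(1 - cos θ), we can solve for θ:

cos θ = 1 - Δλ/λ_C

Given:
- Δλ = 2.7175 pm
- λ_C = h/(m_e·c) ≈ 2.42631024 pm

cos θ = 1 - 2.7175/2.42631024
cos θ = 1 - 1.120013
cos θ = -0.120013

θ = arccos(-0.120013)
θ = 96.89°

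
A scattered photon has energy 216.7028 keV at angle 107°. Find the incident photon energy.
479.4998 keV

Convert final energy to wavelength (hc ≈ 1239.842 keV·pm):
λ' = hc/E' = 1239.842 / 216.7028 = 5.7214 pm

Calculate the Compton shift:
Δλ = λ_C(1 - cos(107°))
Δλ = 2.4263 × (1 - cos(107°))
Δλ = 3.1357 pm

Initial wavelength:
λ = λ' - Δλ = 5.7214 - 3.1357 = 2.5857 pm

Initial energy:
E = hc/λ = 1239.842 / 2.5857 = 479.4998 keV

(Intermediate values are shown rounded; full precision is carried through to the final answer.)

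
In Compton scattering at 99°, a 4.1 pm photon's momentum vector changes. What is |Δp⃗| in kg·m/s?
2.0044e-22 kg·m/s

Photon momentum magnitude is p = h/λ.

Initial momentum:
p₀ = h/λ = 6.6261e-34/4.1000e-12 = 1.6161e-22 kg·m/s

After scattering:
λ' = λ + Δλ = 4.1 + 2.8059 = 6.9059 pm
p' = h/λ' = 6.6261e-34/6.9059e-12 = 9.5948e-23 kg·m/s

Momentum is a vector; the scattered photon's direction makes angle θ = 99° with the incident direction. The magnitude of the vector change Δp⃗ = p⃗₀ − p⃗' is found from the law of cosines:
|Δp⃗|² = p₀² + p'² − 2p₀p'cos θ
|Δp⃗|² = (1.6161e-22)² + (9.5948e-23)² − 2·1.6161e-22·9.5948e-23·cos(99°)
|Δp⃗| = 2.0044e-22 kg·m/s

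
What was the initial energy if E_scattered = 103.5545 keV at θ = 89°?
129.3000 keV

Convert final energy to wavelength (hc ≈ 1239.842 keV·pm):
λ' = hc/E' = 1239.842 / 103.5545 = 11.9728 pm

Calculate the Compton shift:
Δλ = λ_C(1 - cos(89°))
Δλ = 2.4263 × (1 - cos(89°))
Δλ = 2.3840 pm

Initial wavelength:
λ = λ' - Δλ = 11.9728 - 2.3840 = 9.5889 pm

Initial energy:
E = hc/λ = 1239.842 / 9.5889 = 129.3000 keV

(Intermediate values are shown rounded; full precision is carried through to the final answer.)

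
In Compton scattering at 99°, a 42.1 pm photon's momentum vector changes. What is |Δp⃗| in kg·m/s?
2.3197e-23 kg·m/s

Photon momentum magnitude is p = h/λ.

Initial momentum:
p₀ = h/λ = 6.6261e-34/4.2100e-11 = 1.5739e-23 kg·m/s

After scattering:
λ' = λ + Δλ = 42.1 + 2.8059 = 44.9059 pm
p' = h/λ' = 6.6261e-34/4.4906e-11 = 1.4755e-23 kg·m/s

Momentum is a vector; the scattered photon's direction makes angle θ = 99° with the incident direction. The magnitude of the vector change Δp⃗ = p⃗₀ − p⃗' is found from the law of cosines:
|Δp⃗|² = p₀² + p'² − 2p₀p'cos θ
|Δp⃗|² = (1.5739e-23)² + (1.4755e-23)² − 2·1.5739e-23·1.4755e-23·cos(99°)
|Δp⃗| = 2.3197e-23 kg·m/s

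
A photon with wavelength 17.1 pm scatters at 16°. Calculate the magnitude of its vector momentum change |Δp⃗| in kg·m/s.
1.0758e-23 kg·m/s

Photon momentum magnitude is p = h/λ.

Initial momentum:
p₀ = h/λ = 6.6261e-34/1.7100e-11 = 3.8749e-23 kg·m/s

After scattering:
λ' = λ + Δλ = 17.1 + 0.0940 = 17.1940 pm
p' = h/λ' = 6.6261e-34/1.7194e-11 = 3.8537e-23 kg·m/s

Momentum is a vector; the scattered photon's direction makes angle θ = 16° with the incident direction. The magnitude of the vector change Δp⃗ = p⃗₀ − p⃗' is found from the law of cosines:
|Δp⃗|² = p₀² + p'² − 2p₀p'cos θ
|Δp⃗|² = (3.8749e-23)² + (3.8537e-23)² − 2·3.8749e-23·3.8537e-23·cos(16°)
|Δp⃗| = 1.0758e-23 kg·m/s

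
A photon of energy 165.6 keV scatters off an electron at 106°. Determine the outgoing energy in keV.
117.1645 keV

First convert energy to wavelength:
λ = hc/E, with hc ≈ 1239.842 keV·pm (i.e. 1239.842 eV·nm)

For E = 165.6 keV = 165600 eV:
λ = 1239.842 keV·pm / 165.6 keV
λ = 7.4870 pm

Calculate the Compton shift:
Δλ = λ_C(1 - cos(106°)) = 2.4263 × 1.2756
Δλ = 3.0951 pm

Final wavelength:
λ' = 7.4870 + 3.0951 = 10.5821 pm

Final energy:
E' = hc/λ' = 1239.842 / 10.5821 = 117.1645 keV

(Intermediate values are shown rounded; full precision is carried through to the final answer.)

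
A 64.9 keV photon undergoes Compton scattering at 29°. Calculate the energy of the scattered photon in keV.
63.8827 keV

First convert energy to wavelength:
λ = hc/E, with hc ≈ 1239.842 keV·pm (i.e. 1239.842 eV·nm)

For E = 64.9 keV = 64900 eV:
λ = 1239.842 keV·pm / 64.9 keV
λ = 19.1039 pm

Calculate the Compton shift:
Δλ = λ_C(1 - cos(29°)) = 2.4263 × 0.1254
Δλ = 0.3042 pm

Final wavelength:
λ' = 19.1039 + 0.3042 = 19.4081 pm

Final energy:
E' = hc/λ' = 1239.842 / 19.4081 = 63.8827 keV

(Intermediate values are shown rounded; full precision is carried through to the final answer.)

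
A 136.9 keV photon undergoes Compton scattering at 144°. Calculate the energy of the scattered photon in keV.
92.2104 keV

First convert energy to wavelength:
λ = hc/E, with hc ≈ 1239.842 keV·pm (i.e. 1239.842 eV·nm)

For E = 136.9 keV = 136900 eV:
λ = 1239.842 keV·pm / 136.9 keV
λ = 9.0566 pm

Calculate the Compton shift:
Δλ = λ_C(1 - cos(144°)) = 2.4263 × 1.8090
Δλ = 4.3892 pm

Final wavelength:
λ' = 9.0566 + 4.3892 = 13.4458 pm

Final energy:
E' = hc/λ' = 1239.842 / 13.4458 = 92.2104 keV

(Intermediate values are shown rounded; full precision is carried through to the final answer.)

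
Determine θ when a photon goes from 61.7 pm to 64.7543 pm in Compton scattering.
105.00°

First find the wavelength shift:
Δλ = λ' - λ = 64.7543 - 61.7 = 3.0543 pm

Using Δλ = λ_C(1 - cos θ), with λ_C = h/(m_e·c) ≈ 2.42631024 pm:
cos θ = 1 - Δλ/λ_C
cos θ = 1 - 3.0543/2.42631024
cos θ = -0.258825

θ = arccos(-0.258825)
θ = 105.00°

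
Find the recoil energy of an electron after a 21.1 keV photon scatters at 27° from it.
0.0945 keV

By energy conservation: K_e = E_initial - E_final

First find the scattered photon energy:
Initial wavelength: λ = hc/E = 58.7603 pm
Compton shift: Δλ = λ_C(1 - cos(27°)) = 0.2645 pm
Final wavelength: λ' = 58.7603 + 0.2645 = 59.0247 pm
Final photon energy: E' = hc/λ' = 21.0055 keV

Electron kinetic energy:
K_e = E - E' = 21.1000 - 21.0055 = 0.0945 keV

(Intermediate values are shown rounded; full precision is carried through to the final answer.)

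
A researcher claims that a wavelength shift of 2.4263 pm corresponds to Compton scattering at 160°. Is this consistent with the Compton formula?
No, inconsistent

Calculate the expected shift for θ = 160°:

Δλ_expected = λ_C(1 - cos(160°))
Δλ_expected = 2.4263 × (1 - cos(160°))
Δλ_expected = 2.4263 × 1.9397
Δλ_expected = 4.7063 pm

Given shift: 2.4263 pm
Expected shift: 4.7063 pm
Difference: 2.2800 pm

The values do not match. The given shift corresponds to θ ≈ 90.0°, not 160°.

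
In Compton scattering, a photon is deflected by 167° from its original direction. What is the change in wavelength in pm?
4.7904 pm

Using the Compton scattering formula:
Δλ = λ_C(1 - cos θ)

where λ_C = h/(m_e·c) ≈ 2.4263 pm is the Compton wavelength of an electron.

For θ = 167°:
cos(167°) = -0.9744
1 - cos(167°) = 1.9744

Δλ = 2.4263 × 1.9744
Δλ = 4.7904 pm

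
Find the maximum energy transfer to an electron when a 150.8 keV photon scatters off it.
55.9701 keV

Maximum energy transfer occurs at θ = 180° (backscattering).

Initial photon: E₀ = 150.8 keV → λ₀ = 8.2218 pm

Maximum Compton shift (at 180°):
Δλ_max = 2λ_C = 2 × 2.4263 = 4.8526 pm

Final wavelength:
λ' = 8.2218 + 4.8526 = 13.0744 pm

Minimum photon energy (maximum energy to electron):
E'_min = hc/λ' = 94.8299 keV

Maximum electron kinetic energy:
K_max = E₀ - E'_min = 150.8000 - 94.8299 = 55.9701 keV

(Intermediate values are shown rounded; full precision is carried through to the final answer.)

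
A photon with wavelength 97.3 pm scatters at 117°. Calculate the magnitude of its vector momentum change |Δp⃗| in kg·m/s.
1.1410e-23 kg·m/s

Photon momentum magnitude is p = h/λ.

Initial momentum:
p₀ = h/λ = 6.6261e-34/9.7300e-11 = 6.8099e-24 kg·m/s

After scattering:
λ' = λ + Δλ = 97.3 + 3.5278 = 100.8278 pm
p' = h/λ' = 6.6261e-34/1.0083e-10 = 6.5717e-24 kg·m/s

Momentum is a vector; the scattered photon's direction makes angle θ = 117° with the incident direction. The magnitude of the vector change Δp⃗ = p⃗₀ − p⃗' is found from the law of cosines:
|Δp⃗|² = p₀² + p'² − 2p₀p'cos θ
|Δp⃗|² = (6.8099e-24)² + (6.5717e-24)² − 2·6.8099e-24·6.5717e-24·cos(117°)
|Δp⃗| = 1.1410e-23 kg·m/s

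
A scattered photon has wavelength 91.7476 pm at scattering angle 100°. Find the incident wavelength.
88.9000 pm

From λ' = λ + Δλ, we have λ = λ' - Δλ

First calculate the Compton shift:
Δλ = λ_C(1 - cos θ)
Δλ = 2.4263 × (1 - cos(100°))
Δλ = 2.4263 × 1.1736
Δλ = 2.8476 pm

Initial wavelength:
λ = λ' - Δλ
λ = 91.7476 - 2.8476
λ = 88.9000 pm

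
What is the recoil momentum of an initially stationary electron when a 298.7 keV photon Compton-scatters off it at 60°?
1.4499e-22 kg·m/s

The electron is initially at rest, so by conservation of momentum:
p⃗_e = p⃗₀ − p⃗'  (incident photon momentum minus scattered photon momentum)

Photon momentum magnitudes (p = h/λ = E/c):
λ₀ = hc/E₀ = 4.1508 pm → p₀ = h/λ₀ = 1.5963e-22 kg·m/s
Δλ = λ_C(1 − cos 60°) = 1.2132 pm
λ' = 5.3639 pm → p' = h/λ' = 1.2353e-22 kg·m/s

The scattered photon makes angle θ = 60° with the incident direction, so by the law of cosines:
|p⃗_e|² = p₀² + p'² − 2p₀p'cos θ
|p⃗_e|² = (1.5963e-22)² + (1.2353e-22)² − 2·1.5963e-22·1.2353e-22·cos(60°)
|p⃗_e| = 1.4499e-22 kg·m/s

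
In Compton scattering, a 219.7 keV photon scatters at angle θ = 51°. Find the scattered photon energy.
189.4993 keV

First convert energy to wavelength:
λ = hc/E, with hc ≈ 1239.842 keV·pm (i.e. 1239.842 eV·nm)

For E = 219.7 keV = 219700 eV:
λ = 1239.842 keV·pm / 219.7 keV
λ = 5.6433 pm

Calculate the Compton shift:
Δλ = λ_C(1 - cos(51°)) = 2.4263 × 0.3707
Δλ = 0.8994 pm

Final wavelength:
λ' = 5.6433 + 0.8994 = 6.5427 pm

Final energy:
E' = hc/λ' = 1239.842 / 6.5427 = 189.4993 keV

(Intermediate values are shown rounded; full precision is carried through to the final answer.)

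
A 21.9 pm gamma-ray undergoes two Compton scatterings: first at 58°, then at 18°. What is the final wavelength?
23.1593 pm

Apply Compton shift twice:

First scattering at θ₁ = 58°:
Δλ₁ = λ_C(1 - cos(58°))
Δλ₁ = 2.4263 × 0.4701
Δλ₁ = 1.1406 pm

After first scattering:
λ₁ = 21.9 + 1.1406 = 23.0406 pm

Second scattering at θ₂ = 18°:
Δλ₂ = λ_C(1 - cos(18°))
Δλ₂ = 2.4263 × 0.0489
Δλ₂ = 0.1188 pm

Final wavelength:
λ₂ = 23.0406 + 0.1188 = 23.1593 pm

Total shift: Δλ_total = 1.1406 + 0.1188 = 1.2593 pm

(Intermediate values are shown rounded; full precision is carried through to the final answer.)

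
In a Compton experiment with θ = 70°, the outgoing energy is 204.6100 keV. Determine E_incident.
277.8000 keV

Convert final energy to wavelength (hc ≈ 1239.842 keV·pm):
λ' = hc/E' = 1239.842 / 204.6100 = 6.0595 pm

Calculate the Compton shift:
Δλ = λ_C(1 - cos(70°))
Δλ = 2.4263 × (1 - cos(70°))
Δλ = 1.5965 pm

Initial wavelength:
λ = λ' - Δλ = 6.0595 - 1.5965 = 4.4631 pm

Initial energy:
E = hc/λ = 1239.842 / 4.4631 = 277.8000 keV

(Intermediate values are shown rounded; full precision is carried through to the final answer.)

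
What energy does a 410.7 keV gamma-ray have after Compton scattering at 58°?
298.0810 keV

First convert energy to wavelength:
λ = hc/E, with hc ≈ 1239.842 keV·pm (i.e. 1239.842 eV·nm)

For E = 410.7 keV = 410700 eV:
λ = 1239.842 keV·pm / 410.7 keV
λ = 3.0189 pm

Calculate the Compton shift:
Δλ = λ_C(1 - cos(58°)) = 2.4263 × 0.4701
Δλ = 1.1406 pm

Final wavelength:
λ' = 3.0189 + 1.1406 = 4.1594 pm

Final energy:
E' = hc/λ' = 1239.842 / 4.1594 = 298.0810 keV

(Intermediate values are shown rounded; full precision is carried through to the final answer.)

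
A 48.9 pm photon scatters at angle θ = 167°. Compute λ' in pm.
53.6904 pm

Using the Compton scattering formula:
λ' = λ + Δλ = λ + λ_C(1 - cos θ)

Given:
- Initial wavelength λ = 48.9 pm
- Scattering angle θ = 167°
- Compton wavelength λ_C ≈ 2.4263 pm

Calculate the shift:
Δλ = 2.4263 × (1 - cos(167°))
Δλ = 2.4263 × 1.9744
Δλ = 4.7904 pm

Final wavelength:
λ' = 48.9 + 4.7904 = 53.6904 pm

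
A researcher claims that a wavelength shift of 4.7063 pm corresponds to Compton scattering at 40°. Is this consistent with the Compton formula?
No, inconsistent

Calculate the expected shift for θ = 40°:

Δλ_expected = λ_C(1 - cos(40°))
Δλ_expected = 2.4263 × (1 - cos(40°))
Δλ_expected = 2.4263 × 0.2340
Δλ_expected = 0.5676 pm

Given shift: 4.7063 pm
Expected shift: 0.5676 pm
Difference: 4.1386 pm

The values do not match. The given shift corresponds to θ ≈ 160.0°, not 40°.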